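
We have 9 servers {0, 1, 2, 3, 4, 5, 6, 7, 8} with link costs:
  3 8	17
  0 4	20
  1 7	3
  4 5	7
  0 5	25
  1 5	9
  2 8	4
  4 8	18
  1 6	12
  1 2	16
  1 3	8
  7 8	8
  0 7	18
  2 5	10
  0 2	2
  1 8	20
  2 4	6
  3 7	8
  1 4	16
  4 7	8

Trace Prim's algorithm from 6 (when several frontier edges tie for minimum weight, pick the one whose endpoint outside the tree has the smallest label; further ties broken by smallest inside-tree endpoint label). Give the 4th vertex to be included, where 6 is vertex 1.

3

Grow the tree from 6 using Prim:
Step 1: cheapest edge leaving the tree is 1 6 (12); add 1.
Step 2: cheapest edge leaving the tree is 1 7 (3); add 7.
Step 3: cheapest edge leaving the tree is 1 3 (8); add 3.
Step 4: cheapest edge leaving the tree is 4 7 (8); add 4.
Step 5: cheapest edge leaving the tree is 2 4 (6); add 2.
Step 6: cheapest edge leaving the tree is 0 2 (2); add 0.
Step 7: cheapest edge leaving the tree is 2 8 (4); add 8.
Step 8: cheapest edge leaving the tree is 4 5 (7); add 5.
Vertex order: 6, 1, 7, 3, 4, 2, 0, 8, 5. The 4th vertex is 3.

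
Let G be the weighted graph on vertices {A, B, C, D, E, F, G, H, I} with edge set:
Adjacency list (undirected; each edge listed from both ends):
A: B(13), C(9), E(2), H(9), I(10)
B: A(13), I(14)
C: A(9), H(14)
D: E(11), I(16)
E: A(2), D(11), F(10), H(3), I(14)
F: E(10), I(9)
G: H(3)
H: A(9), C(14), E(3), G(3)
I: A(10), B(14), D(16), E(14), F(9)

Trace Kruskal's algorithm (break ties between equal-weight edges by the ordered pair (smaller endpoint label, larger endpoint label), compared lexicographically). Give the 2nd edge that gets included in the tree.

E-H

Kruskal: consider edges lightest-first.
A–E (2): add — endpoints in different components.
E–H (3): add — endpoints in different components.
G–H (3): add — endpoints in different components.
A–C (9): add — endpoints in different components.
A–H (9): skip — A and H already connected.
F–I (9): add — endpoints in different components.
A–I (10): add — endpoints in different components.
E–F (10): skip — E and F already connected.
D–E (11): add — endpoints in different components.
A–B (13): add — endpoints in different components.
The 2nd edge added is E–H.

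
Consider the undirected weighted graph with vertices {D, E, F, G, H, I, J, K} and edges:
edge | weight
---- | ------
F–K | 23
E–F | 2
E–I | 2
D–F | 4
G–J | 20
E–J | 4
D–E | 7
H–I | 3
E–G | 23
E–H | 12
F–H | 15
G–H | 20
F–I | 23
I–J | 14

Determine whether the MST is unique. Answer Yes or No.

No

Kruskal: consider edges lightest-first.
E–F (2): add — endpoints in different components.
E–I (2): add — endpoints in different components.
H–I (3): add — endpoints in different components.
D–F (4): add — endpoints in different components.
E–J (4): add — endpoints in different components.
D–E (7): skip — D and E already connected.
E–H (12): skip — E and H already connected.
I–J (14): skip — I and J already connected.
F–H (15): skip — F and H already connected.
G–H (20): add — endpoints in different components.
G–J (20): skip — G and J already connected.
E–G (23): skip — E and G already connected.
F–I (23): skip — F and I already connected.
F–K (23): add — endpoints in different components.
Non-tree edge G–J has weight 20, equal to the heaviest edge on its tree cycle — swapping gives another MST of the same weight. Not unique.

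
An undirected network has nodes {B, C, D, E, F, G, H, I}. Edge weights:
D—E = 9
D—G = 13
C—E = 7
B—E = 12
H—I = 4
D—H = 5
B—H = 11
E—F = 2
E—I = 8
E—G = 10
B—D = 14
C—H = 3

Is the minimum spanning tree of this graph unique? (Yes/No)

Kruskal's algorithm — process edges by increasing weight (ties by edge label):
E—F (2): add — endpoints in different components.
C—H (3): add — endpoints in different components.
H—I (4): add — endpoints in different components.
D—H (5): add — endpoints in different components.
C—E (7): add — endpoints in different components.
E—I (8): skip — E and I already connected.
D—E (9): skip — D and E already connected.
E—G (10): add — endpoints in different components.
B—H (11): add — endpoints in different components.
Every non-tree edge has weight strictly greater than the heaviest edge on the tree path between its endpoints, so the MST is unique.

Yes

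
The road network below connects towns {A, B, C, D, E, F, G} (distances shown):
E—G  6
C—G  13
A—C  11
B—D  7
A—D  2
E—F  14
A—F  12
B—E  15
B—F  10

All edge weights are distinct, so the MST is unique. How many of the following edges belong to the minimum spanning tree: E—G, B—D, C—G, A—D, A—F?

4

Sort edges by weight, then run Kruskal:
A—D (2): add — endpoints in different components.
E—G (6): add — endpoints in different components.
B—D (7): add — endpoints in different components.
B—F (10): add — endpoints in different components.
A—C (11): add — endpoints in different components.
A—F (12): skip — A and F already connected.
C—G (13): add — endpoints in different components.
MST edge set: {A—D, E—G, B—D, B—F, A—C, C—G}.
Of the listed edges, {E—G, B—D, C—G, A—D} are in the MST → 4.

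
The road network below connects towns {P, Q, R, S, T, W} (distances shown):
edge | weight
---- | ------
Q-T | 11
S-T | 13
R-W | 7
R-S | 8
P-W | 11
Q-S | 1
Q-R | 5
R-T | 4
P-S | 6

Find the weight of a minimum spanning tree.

Kruskal's algorithm — process edges by increasing weight (ties by edge label):
Q-S (1): add. Components now {Q,S} {T} {W} {R} {P}
R-T (4): add. Components now {Q,S} {R,T} {W} {P}
Q-R (5): add. Components now {Q,R,S,T} {W} {P}
P-S (6): add. Components now {P,Q,R,S,T} {W}
R-W (7): add. Components now {P,Q,R,S,T,W}
MST edges: Q-S, R-T, Q-R, P-S, R-W; total weight 1+4+5+6+7 = 23.

23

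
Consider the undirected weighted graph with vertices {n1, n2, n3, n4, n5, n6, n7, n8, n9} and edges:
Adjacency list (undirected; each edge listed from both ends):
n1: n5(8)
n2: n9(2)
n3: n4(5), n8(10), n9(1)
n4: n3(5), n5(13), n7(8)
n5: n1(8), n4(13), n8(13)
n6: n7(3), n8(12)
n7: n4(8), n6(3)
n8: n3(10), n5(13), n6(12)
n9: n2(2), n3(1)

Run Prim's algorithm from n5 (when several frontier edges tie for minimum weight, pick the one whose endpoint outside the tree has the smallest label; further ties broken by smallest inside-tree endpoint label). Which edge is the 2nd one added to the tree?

n4-n5

Prim, starting at n5.
Step 1: cheapest edge leaving the tree is n1 n5 (8); add n1.
Step 2: cheapest edge leaving the tree is n4 n5 (13); add n4.
Step 3: cheapest edge leaving the tree is n3 n4 (5); add n3.
Step 4: cheapest edge leaving the tree is n3 n9 (1); add n9.
Step 5: cheapest edge leaving the tree is n2 n9 (2); add n2.
Step 6: cheapest edge leaving the tree is n4 n7 (8); add n7.
Step 7: cheapest edge leaving the tree is n6 n7 (3); add n6.
Step 8: cheapest edge leaving the tree is n3 n8 (10); add n8.
The 2nd edge added is n4 n5.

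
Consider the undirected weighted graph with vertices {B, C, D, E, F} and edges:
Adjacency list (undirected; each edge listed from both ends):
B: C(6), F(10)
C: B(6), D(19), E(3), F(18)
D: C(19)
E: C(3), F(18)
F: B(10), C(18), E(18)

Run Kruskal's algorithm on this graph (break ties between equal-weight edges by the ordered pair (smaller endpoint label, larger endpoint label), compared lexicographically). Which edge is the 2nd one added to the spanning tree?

Kruskal's algorithm — process edges by increasing weight (ties by edge label):
C-E (3): add — endpoints in different components.
B-C (6): add — endpoints in different components.
B-F (10): add — endpoints in different components.
C-F (18): skip — C and F already connected.
E-F (18): skip — E and F already connected.
C-D (19): add — endpoints in different components.
The 2nd edge added is B-C.

B-C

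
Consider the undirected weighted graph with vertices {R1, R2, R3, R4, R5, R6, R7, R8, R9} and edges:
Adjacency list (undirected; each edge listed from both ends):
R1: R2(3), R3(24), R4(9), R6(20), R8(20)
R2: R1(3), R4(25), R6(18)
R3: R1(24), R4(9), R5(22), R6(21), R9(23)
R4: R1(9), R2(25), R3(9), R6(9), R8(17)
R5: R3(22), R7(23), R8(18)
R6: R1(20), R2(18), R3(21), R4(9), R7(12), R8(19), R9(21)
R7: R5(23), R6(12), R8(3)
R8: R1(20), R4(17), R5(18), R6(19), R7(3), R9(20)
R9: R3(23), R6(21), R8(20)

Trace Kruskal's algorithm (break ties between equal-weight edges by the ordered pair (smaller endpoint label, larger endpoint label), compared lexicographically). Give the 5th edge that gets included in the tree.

R4-R6

Kruskal: consider edges lightest-first.
R1-R2 (3): add — endpoints in different components.
R7-R8 (3): add — endpoints in different components.
R1-R4 (9): add — endpoints in different components.
R3-R4 (9): add — endpoints in different components.
R4-R6 (9): add — endpoints in different components.
R6-R7 (12): add — endpoints in different components.
R4-R8 (17): skip — R4 and R8 already connected.
R2-R6 (18): skip — R6 and R2 already connected.
R5-R8 (18): add — endpoints in different components.
R6-R8 (19): skip — R6 and R8 already connected.
R1-R6 (20): skip — R6 and R1 already connected.
R1-R8 (20): skip — R1 and R8 already connected.
R8-R9 (20): add — endpoints in different components.
The 5th edge added is R4-R6.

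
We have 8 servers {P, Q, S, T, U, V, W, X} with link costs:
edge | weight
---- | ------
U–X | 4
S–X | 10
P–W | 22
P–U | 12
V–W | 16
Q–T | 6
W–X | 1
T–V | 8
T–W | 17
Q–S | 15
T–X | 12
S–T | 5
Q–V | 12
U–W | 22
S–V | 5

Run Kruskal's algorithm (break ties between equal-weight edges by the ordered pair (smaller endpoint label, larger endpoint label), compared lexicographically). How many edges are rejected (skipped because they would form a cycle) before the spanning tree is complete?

Kruskal: consider edges lightest-first.
W–X (1): add — endpoints in different components.
U–X (4): add — endpoints in different components.
S–T (5): add — endpoints in different components.
S–V (5): add — endpoints in different components.
Q–T (6): add — endpoints in different components.
T–V (8): skip — T and V already connected.
S–X (10): add — endpoints in different components.
P–U (12): add — endpoints in different components.
Edges rejected before the tree was complete: 1.

1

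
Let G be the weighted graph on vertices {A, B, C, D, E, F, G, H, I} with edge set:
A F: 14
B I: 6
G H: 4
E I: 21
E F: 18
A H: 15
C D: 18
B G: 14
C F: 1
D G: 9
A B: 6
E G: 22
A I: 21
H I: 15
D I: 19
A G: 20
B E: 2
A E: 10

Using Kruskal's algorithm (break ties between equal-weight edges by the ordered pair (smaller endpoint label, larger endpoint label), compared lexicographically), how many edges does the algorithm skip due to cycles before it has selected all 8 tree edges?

Kruskal: consider edges lightest-first.
C F (1): add — endpoints in different components.
B E (2): add — endpoints in different components.
G H (4): add — endpoints in different components.
A B (6): add — endpoints in different components.
B I (6): add — endpoints in different components.
D G (9): add — endpoints in different components.
A E (10): skip — A and E already connected.
A F (14): add — endpoints in different components.
B G (14): add — endpoints in different components.
Edges rejected before the tree was complete: 1.

1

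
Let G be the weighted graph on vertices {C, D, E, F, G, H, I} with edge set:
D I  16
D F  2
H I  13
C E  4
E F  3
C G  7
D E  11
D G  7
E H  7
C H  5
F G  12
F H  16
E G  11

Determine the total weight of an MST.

34

Prim, starting at C.
Step 1: frontier [C E 4, C H 5, C G 7] → take C E (4); add E.
Step 2: frontier [C H 5, C G 7, E F 3, E H 7, D E 11, E G 11] → take E F (3); add F.
Step 3: frontier [C H 5, C G 7, E H 7, D E 11, E G 11, D F 2, F G 12, F H 16] → take D F (2); add D.
Step 4: frontier [C H 5, C G 7, D G 7, D I 16, E H 7, E G 11, F G 12, F H 16] → take C H (5); add H.
Step 5: frontier [C G 7, D G 7, D I 16, E G 11, F G 12, H I 13] → take C G (7); add G.
Step 6: frontier [D I 16, H I 13] → take H I (13); add I.
MST edges: C E, E F, D F, C H, C G, H I; total weight 4+3+2+5+7+13 = 34.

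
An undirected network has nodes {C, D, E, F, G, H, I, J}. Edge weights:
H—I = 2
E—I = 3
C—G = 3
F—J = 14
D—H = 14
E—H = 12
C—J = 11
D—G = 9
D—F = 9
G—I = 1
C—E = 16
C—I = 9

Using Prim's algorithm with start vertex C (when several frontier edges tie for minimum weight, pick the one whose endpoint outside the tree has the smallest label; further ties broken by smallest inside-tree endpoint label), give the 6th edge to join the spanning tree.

D-F

Prim's algorithm from C:
Step 1: frontier [C—G 3, C—I 9, C—J 11, C—E 16] → take C—G (3); add G.
Step 2: frontier [C—I 9, C—J 11, C—E 16, G—I 1, D—G 9] → take G—I (1); add I.
Step 3: frontier [C—J 11, C—E 16, D—G 9, H—I 2, E—I 3] → take H—I (2); add H.
Step 4: frontier [C—J 11, C—E 16, D—G 9, E—H 12, D—H 14, E—I 3] → take E—I (3); add E.
Step 5: frontier [C—J 11, D—G 9, D—H 14] → take D—G (9); add D.
Step 6: frontier [C—J 11, D—F 9] → take D—F (9); add F.
Step 7: frontier [C—J 11, F—J 14] → take C—J (11); add J.
The 6th edge added is D—F.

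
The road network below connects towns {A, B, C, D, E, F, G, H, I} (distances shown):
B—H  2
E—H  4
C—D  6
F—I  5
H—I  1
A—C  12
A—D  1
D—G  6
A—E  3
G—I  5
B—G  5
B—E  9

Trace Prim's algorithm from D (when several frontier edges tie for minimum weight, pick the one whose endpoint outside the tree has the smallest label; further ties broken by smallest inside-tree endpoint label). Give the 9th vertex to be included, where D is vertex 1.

Prim, starting at D.
Step 1: frontier [A—D 1, C—D 6, D—G 6] → take A—D (1); add A.
Step 2: frontier [A—E 3, A—C 12, C—D 6, D—G 6] → take A—E (3); add E.
Step 3: frontier [A—C 12, C—D 6, D—G 6, E—H 4, B—E 9] → take E—H (4); add H.
Step 4: frontier [A—C 12, C—D 6, D—G 6, B—E 9, H—I 1, B—H 2] → take H—I (1); add I.
Step 5: frontier [A—C 12, C—D 6, D—G 6, B—E 9, B—H 2, F—I 5, G—I 5] → take B—H (2); add B.
Step 6: frontier [A—C 12, B—G 5, C—D 6, D—G 6, F—I 5, G—I 5] → take F—I (5); add F.
Step 7: frontier [A—C 12, B—G 5, C—D 6, D—G 6, G—I 5] → take B—G (5); add G.
Step 8: frontier [A—C 12, C—D 6] → take C—D (6); add C.
Vertex order: D, A, E, H, I, B, F, G, C. The 9th vertex is C.

C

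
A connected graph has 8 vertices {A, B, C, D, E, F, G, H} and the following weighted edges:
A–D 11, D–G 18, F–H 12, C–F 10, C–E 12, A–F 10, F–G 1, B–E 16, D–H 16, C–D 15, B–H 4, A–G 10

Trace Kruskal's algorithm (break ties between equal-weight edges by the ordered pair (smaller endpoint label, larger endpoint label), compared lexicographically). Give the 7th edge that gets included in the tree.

F-H

Sort edges by weight, then run Kruskal:
F–G (1): add — endpoints in different components.
B–H (4): add — endpoints in different components.
A–F (10): add — endpoints in different components.
A–G (10): skip — A and G already connected.
C–F (10): add — endpoints in different components.
A–D (11): add — endpoints in different components.
C–E (12): add — endpoints in different components.
F–H (12): add — endpoints in different components.
The 7th edge added is F–H.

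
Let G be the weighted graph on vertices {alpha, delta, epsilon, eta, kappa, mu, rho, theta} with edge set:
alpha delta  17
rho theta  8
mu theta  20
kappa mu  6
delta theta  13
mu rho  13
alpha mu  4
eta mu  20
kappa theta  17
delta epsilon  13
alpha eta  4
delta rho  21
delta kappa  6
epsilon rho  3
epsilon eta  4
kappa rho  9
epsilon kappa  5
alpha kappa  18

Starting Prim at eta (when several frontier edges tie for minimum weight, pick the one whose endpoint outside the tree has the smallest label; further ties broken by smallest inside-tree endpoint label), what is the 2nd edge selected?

Grow the tree from eta using Prim:
Step 1: cheapest edge leaving the tree is alpha eta (4); add alpha.
Step 2: cheapest edge leaving the tree is epsilon eta (4); add epsilon.
Step 3: cheapest edge leaving the tree is epsilon rho (3); add rho.
Step 4: cheapest edge leaving the tree is alpha mu (4); add mu.
Step 5: cheapest edge leaving the tree is epsilon kappa (5); add kappa.
Step 6: cheapest edge leaving the tree is delta kappa (6); add delta.
Step 7: cheapest edge leaving the tree is rho theta (8); add theta.
The 2nd edge added is epsilon eta.

epsilon-eta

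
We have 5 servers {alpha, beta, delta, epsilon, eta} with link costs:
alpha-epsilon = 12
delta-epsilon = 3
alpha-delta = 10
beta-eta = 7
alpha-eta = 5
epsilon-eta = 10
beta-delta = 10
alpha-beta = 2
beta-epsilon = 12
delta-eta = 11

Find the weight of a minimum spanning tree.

Grow the tree from beta using Prim:
Step 1: frontier [alpha-beta 2, beta-eta 7, beta-delta 10, beta-epsilon 12] → take alpha-beta (2); add alpha.
Step 2: frontier [alpha-eta 5, alpha-delta 10, alpha-epsilon 12, beta-eta 7, beta-delta 10, beta-epsilon 12] → take alpha-eta (5); add eta.
Step 3: frontier [alpha-delta 10, alpha-epsilon 12, beta-delta 10, beta-epsilon 12, epsilon-eta 10, delta-eta 11] → take alpha-delta (10); add delta.
Step 4: frontier [alpha-epsilon 12, beta-epsilon 12, delta-epsilon 3, epsilon-eta 10] → take delta-epsilon (3); add epsilon.
MST edges: alpha-beta, alpha-eta, alpha-delta, delta-epsilon; total weight 2+5+10+3 = 20.

20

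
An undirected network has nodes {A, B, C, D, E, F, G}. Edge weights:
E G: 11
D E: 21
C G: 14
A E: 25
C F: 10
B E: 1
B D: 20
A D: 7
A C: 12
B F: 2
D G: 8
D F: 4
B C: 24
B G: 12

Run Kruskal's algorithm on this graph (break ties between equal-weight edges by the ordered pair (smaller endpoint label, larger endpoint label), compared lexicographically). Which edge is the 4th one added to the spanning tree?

Kruskal: consider edges lightest-first.
B E (1): add — endpoints in different components.
B F (2): add — endpoints in different components.
D F (4): add — endpoints in different components.
A D (7): add — endpoints in different components.
D G (8): add — endpoints in different components.
C F (10): add — endpoints in different components.
The 4th edge added is A D.

A-D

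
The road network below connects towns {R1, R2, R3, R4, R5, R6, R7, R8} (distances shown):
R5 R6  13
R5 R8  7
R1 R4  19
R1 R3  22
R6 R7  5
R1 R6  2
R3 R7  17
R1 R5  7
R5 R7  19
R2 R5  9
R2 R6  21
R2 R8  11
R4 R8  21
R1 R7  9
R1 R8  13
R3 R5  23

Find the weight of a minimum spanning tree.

66

Kruskal: consider edges lightest-first.
R1 R6 (2): add — endpoints in different components.
R6 R7 (5): add — endpoints in different components.
R1 R5 (7): add — endpoints in different components.
R5 R8 (7): add — endpoints in different components.
R1 R7 (9): skip — R7 and R1 already connected.
R2 R5 (9): add — endpoints in different components.
R2 R8 (11): skip — R2 and R8 already connected.
R1 R8 (13): skip — R8 and R1 already connected.
R5 R6 (13): skip — R6 and R5 already connected.
R3 R7 (17): add — endpoints in different components.
R1 R4 (19): add — endpoints in different components.
MST edges: R1 R6, R6 R7, R1 R5, R5 R8, R2 R5, R3 R7, R1 R4; total weight 2+5+7+7+9+17+19 = 66.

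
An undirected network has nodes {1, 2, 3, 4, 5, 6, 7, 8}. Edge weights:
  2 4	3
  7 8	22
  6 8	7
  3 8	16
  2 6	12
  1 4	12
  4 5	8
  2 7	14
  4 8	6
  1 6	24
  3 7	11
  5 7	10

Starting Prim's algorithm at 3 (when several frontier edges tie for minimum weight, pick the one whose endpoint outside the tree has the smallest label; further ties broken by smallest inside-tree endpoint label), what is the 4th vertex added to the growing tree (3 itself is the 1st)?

4

Prim, starting at 3.
Step 1: frontier [3 7 11, 3 8 16] → take 3 7 (11); add 7.
Step 2: frontier [3 8 16, 5 7 10, 2 7 14, 7 8 22] → take 5 7 (10); add 5.
Step 3: frontier [3 8 16, 4 5 8, 2 7 14, 7 8 22] → take 4 5 (8); add 4.
Step 4: frontier [3 8 16, 2 4 3, 4 8 6, 1 4 12, 2 7 14, 7 8 22] → take 2 4 (3); add 2.
Step 5: frontier [2 6 12, 3 8 16, 4 8 6, 1 4 12, 7 8 22] → take 4 8 (6); add 8.
Step 6: frontier [2 6 12, 1 4 12, 6 8 7] → take 6 8 (7); add 6.
Step 7: frontier [1 4 12, 1 6 24] → take 1 4 (12); add 1.
Vertex order: 3, 7, 5, 4, 2, 8, 6, 1. The 4th vertex is 4.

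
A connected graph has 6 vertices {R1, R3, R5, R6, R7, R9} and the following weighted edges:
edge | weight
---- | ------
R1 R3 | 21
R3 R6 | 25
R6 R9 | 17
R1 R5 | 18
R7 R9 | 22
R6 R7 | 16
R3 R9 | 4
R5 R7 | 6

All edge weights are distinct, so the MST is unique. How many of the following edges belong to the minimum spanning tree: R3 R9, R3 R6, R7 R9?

Kruskal's algorithm — process edges by increasing weight (ties by edge label):
R3 R9 (4): add — endpoints in different components.
R5 R7 (6): add — endpoints in different components.
R6 R7 (16): add — endpoints in different components.
R6 R9 (17): add — endpoints in different components.
R1 R5 (18): add — endpoints in different components.
MST edge set: {R3 R9, R5 R7, R6 R7, R6 R9, R1 R5}.
Of the listed edges, {R3 R9} are in the MST → 1.

1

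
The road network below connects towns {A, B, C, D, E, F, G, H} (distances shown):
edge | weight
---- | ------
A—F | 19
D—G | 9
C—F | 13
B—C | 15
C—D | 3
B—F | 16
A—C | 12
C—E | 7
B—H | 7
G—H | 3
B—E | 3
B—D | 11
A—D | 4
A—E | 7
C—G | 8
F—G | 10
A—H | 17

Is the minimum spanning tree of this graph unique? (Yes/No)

No

Kruskal: consider edges lightest-first.
B—E (3): add — endpoints in different components.
C—D (3): add — endpoints in different components.
G—H (3): add — endpoints in different components.
A—D (4): add — endpoints in different components.
A—E (7): add — endpoints in different components.
B—H (7): add — endpoints in different components.
C—E (7): skip — C and E already connected.
C—G (8): skip — C and G already connected.
D—G (9): skip — D and G already connected.
F—G (10): add — endpoints in different components.
Non-tree edge C—E has weight 7, equal to the heaviest edge on its tree cycle — swapping gives another MST of the same weight. Not unique.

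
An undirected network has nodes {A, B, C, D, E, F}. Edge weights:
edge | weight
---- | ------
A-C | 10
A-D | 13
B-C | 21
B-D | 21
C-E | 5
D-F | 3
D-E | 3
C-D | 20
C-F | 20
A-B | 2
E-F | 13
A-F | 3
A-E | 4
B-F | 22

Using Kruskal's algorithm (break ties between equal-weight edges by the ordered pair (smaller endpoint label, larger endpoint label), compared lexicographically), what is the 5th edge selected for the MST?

Kruskal: consider edges lightest-first.
A-B (2): add — endpoints in different components.
A-F (3): add — endpoints in different components.
D-E (3): add — endpoints in different components.
D-F (3): add — endpoints in different components.
A-E (4): skip — A and E already connected.
C-E (5): add — endpoints in different components.
The 5th edge added is C-E.

C-E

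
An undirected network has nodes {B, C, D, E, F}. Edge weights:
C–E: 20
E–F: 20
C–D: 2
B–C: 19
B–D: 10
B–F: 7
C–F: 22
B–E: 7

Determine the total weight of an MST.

Kruskal: consider edges lightest-first.
C–D (2): add — endpoints in different components.
B–E (7): add — endpoints in different components.
B–F (7): add — endpoints in different components.
B–D (10): add — endpoints in different components.
MST edges: C–D, B–E, B–F, B–D; total weight 2+7+7+10 = 26.

26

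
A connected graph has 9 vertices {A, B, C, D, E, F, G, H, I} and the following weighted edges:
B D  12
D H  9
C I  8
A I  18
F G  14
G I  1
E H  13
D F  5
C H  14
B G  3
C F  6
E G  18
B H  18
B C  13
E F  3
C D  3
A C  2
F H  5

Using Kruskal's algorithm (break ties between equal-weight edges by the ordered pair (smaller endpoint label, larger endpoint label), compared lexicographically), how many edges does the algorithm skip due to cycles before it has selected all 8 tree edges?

1

Sort edges by weight, then run Kruskal:
G I (1): add — endpoints in different components.
A C (2): add — endpoints in different components.
B G (3): add — endpoints in different components.
C D (3): add — endpoints in different components.
E F (3): add — endpoints in different components.
D F (5): add — endpoints in different components.
F H (5): add — endpoints in different components.
C F (6): skip — C and F already connected.
C I (8): add — endpoints in different components.
Edges rejected before the tree was complete: 1.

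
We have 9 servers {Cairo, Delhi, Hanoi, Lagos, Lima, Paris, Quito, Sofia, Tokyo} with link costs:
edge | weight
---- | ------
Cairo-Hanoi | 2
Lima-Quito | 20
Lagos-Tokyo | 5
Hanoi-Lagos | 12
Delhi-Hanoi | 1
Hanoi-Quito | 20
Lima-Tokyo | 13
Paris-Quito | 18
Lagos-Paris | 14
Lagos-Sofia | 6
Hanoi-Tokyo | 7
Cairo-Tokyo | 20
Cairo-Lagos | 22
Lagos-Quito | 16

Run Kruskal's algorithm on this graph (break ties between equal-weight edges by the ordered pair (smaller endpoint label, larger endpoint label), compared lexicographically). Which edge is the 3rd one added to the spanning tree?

Sort edges by weight, then run Kruskal:
Delhi-Hanoi (1): add — endpoints in different components.
Cairo-Hanoi (2): add — endpoints in different components.
Lagos-Tokyo (5): add — endpoints in different components.
Lagos-Sofia (6): add — endpoints in different components.
Hanoi-Tokyo (7): add — endpoints in different components.
Hanoi-Lagos (12): skip — Lagos and Hanoi already connected.
Lima-Tokyo (13): add — endpoints in different components.
Lagos-Paris (14): add — endpoints in different components.
Lagos-Quito (16): add — endpoints in different components.
The 3rd edge added is Lagos-Tokyo.

Lagos-Tokyo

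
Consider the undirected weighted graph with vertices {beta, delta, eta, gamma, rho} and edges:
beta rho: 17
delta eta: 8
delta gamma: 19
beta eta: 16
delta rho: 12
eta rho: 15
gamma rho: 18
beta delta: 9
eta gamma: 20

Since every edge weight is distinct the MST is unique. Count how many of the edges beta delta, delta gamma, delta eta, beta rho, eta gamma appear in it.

2

Sort edges by weight, then run Kruskal:
delta eta (8): add — endpoints in different components.
beta delta (9): add — endpoints in different components.
delta rho (12): add — endpoints in different components.
eta rho (15): skip — rho and eta already connected.
beta eta (16): skip — beta and eta already connected.
beta rho (17): skip — beta and rho already connected.
gamma rho (18): add — endpoints in different components.
MST edge set: {delta eta, beta delta, delta rho, gamma rho}.
Of the listed edges, {beta delta, delta eta} are in the MST → 2.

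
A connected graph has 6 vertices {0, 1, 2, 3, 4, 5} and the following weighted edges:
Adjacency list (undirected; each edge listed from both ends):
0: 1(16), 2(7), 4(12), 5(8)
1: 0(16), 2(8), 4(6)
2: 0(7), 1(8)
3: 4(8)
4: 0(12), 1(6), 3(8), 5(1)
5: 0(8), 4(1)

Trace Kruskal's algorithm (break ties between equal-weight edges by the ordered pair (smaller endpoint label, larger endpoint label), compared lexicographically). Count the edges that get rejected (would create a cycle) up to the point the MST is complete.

Kruskal: consider edges lightest-first.
4–5 (1): add — endpoints in different components.
1–4 (6): add — endpoints in different components.
0–2 (7): add — endpoints in different components.
0–5 (8): add — endpoints in different components.
1–2 (8): skip — 1 and 2 already connected.
3–4 (8): add — endpoints in different components.
Edges rejected before the tree was complete: 1.

1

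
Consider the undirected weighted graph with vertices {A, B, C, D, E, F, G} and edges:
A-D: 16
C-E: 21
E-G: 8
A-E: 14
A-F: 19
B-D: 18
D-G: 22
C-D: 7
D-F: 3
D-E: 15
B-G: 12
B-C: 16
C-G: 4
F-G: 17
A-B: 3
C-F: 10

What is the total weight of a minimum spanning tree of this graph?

Sort edges by weight, then run Kruskal:
A-B (3): add — endpoints in different components.
D-F (3): add — endpoints in different components.
C-G (4): add — endpoints in different components.
C-D (7): add — endpoints in different components.
E-G (8): add — endpoints in different components.
C-F (10): skip — C and F already connected.
B-G (12): add — endpoints in different components.
MST edges: A-B, D-F, C-G, C-D, E-G, B-G; total weight 3+3+4+7+8+12 = 37.

37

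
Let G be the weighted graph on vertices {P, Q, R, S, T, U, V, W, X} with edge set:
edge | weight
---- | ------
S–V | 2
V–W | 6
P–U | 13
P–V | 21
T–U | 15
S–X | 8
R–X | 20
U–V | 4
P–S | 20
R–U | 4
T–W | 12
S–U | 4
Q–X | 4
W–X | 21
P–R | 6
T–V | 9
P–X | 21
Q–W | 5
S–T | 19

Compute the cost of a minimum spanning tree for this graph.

40

Grow the tree from T using Prim:
Step 1: cheapest edge leaving the tree is T–V (9); add V.
Step 2: cheapest edge leaving the tree is S–V (2); add S.
Step 3: cheapest edge leaving the tree is S–U (4); add U.
Step 4: cheapest edge leaving the tree is R–U (4); add R.
Step 5: cheapest edge leaving the tree is P–R (6); add P.
Step 6: cheapest edge leaving the tree is V–W (6); add W.
Step 7: cheapest edge leaving the tree is Q–W (5); add Q.
Step 8: cheapest edge leaving the tree is Q–X (4); add X.
MST edges: T–V, S–V, S–U, R–U, P–R, V–W, Q–W, Q–X; total weight 9+2+4+4+6+6+5+4 = 40.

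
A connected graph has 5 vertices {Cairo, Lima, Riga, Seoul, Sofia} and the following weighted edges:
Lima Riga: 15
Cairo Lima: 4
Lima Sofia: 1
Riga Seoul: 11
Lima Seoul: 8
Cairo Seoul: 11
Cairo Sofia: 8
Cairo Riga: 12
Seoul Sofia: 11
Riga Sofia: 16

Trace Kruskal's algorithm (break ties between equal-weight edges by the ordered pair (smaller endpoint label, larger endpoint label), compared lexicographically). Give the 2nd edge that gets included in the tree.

Sort edges by weight, then run Kruskal:
Lima Sofia (1): add. Components now {Seoul} {Lima,Sofia} {Cairo} {Riga}
Cairo Lima (4): add. Components now {Seoul} {Cairo,Lima,Sofia} {Riga}
Cairo Sofia (8): skip — Sofia and Cairo already connected.
Lima Seoul (8): add. Components now {Cairo,Lima,Seoul,Sofia} {Riga}
Cairo Seoul (11): skip — Seoul and Cairo already connected.
Riga Seoul (11): add. Components now {Cairo,Lima,Riga,Seoul,Sofia}
The 2nd edge added is Cairo Lima.

Cairo-Lima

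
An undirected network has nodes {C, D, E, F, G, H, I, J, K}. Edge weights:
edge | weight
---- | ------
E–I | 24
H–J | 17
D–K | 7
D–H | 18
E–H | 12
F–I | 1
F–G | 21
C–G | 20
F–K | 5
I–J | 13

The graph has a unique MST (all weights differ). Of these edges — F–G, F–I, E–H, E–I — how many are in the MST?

3

Sort edges by weight, then run Kruskal:
F–I (1): add — endpoints in different components.
F–K (5): add — endpoints in different components.
D–K (7): add — endpoints in different components.
E–H (12): add — endpoints in different components.
I–J (13): add — endpoints in different components.
H–J (17): add — endpoints in different components.
D–H (18): skip — D and H already connected.
C–G (20): add — endpoints in different components.
F–G (21): add — endpoints in different components.
MST edge set: {F–I, F–K, D–K, E–H, I–J, H–J, C–G, F–G}.
Of the listed edges, {F–G, F–I, E–H} are in the MST → 3.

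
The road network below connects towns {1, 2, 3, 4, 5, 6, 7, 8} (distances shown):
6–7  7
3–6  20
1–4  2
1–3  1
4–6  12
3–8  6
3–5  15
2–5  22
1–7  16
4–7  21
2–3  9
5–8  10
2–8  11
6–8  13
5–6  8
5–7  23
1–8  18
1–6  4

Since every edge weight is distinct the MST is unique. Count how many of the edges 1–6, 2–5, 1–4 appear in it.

Sort edges by weight, then run Kruskal:
1–3 (1): add — endpoints in different components.
1–4 (2): add — endpoints in different components.
1–6 (4): add — endpoints in different components.
3–8 (6): add — endpoints in different components.
6–7 (7): add — endpoints in different components.
5–6 (8): add — endpoints in different components.
2–3 (9): add — endpoints in different components.
MST edge set: {1–3, 1–4, 1–6, 3–8, 6–7, 5–6, 2–3}.
Of the listed edges, {1–6, 1–4} are in the MST → 2.

2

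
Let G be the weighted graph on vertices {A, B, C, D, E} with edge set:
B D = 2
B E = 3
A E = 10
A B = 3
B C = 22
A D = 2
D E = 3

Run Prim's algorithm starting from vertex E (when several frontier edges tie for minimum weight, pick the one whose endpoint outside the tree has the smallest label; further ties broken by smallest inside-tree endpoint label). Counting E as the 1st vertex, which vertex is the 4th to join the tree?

A

Prim, starting at E.
Step 1: frontier [B E 3, D E 3, A E 10] → take B E (3); add B.
Step 2: frontier [B D 2, A B 3, B C 22, D E 3, A E 10] → take B D (2); add D.
Step 3: frontier [A B 3, B C 22, A D 2, A E 10] → take A D (2); add A.
Step 4: frontier [B C 22] → take B C (22); add C.
Vertex order: E, B, D, A, C. The 4th vertex is A.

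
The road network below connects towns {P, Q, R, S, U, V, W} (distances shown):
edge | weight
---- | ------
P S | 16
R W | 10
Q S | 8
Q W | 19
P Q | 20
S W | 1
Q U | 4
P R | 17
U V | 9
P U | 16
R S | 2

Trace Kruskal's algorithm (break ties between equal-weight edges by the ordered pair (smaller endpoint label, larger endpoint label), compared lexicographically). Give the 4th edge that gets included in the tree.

Q-S

Kruskal: consider edges lightest-first.
S W (1): add. Components now {V} {S,W} {Q} {U} {R} {P}
R S (2): add. Components now {V} {R,S,W} {Q} {U} {P}
Q U (4): add. Components now {V} {R,S,W} {Q,U} {P}
Q S (8): add. Components now {V} {Q,R,S,U,W} {P}
U V (9): add. Components now {Q,R,S,U,V,W} {P}
R W (10): skip — W and R already connected.
P S (16): add. Components now {P,Q,R,S,U,V,W}
The 4th edge added is Q S.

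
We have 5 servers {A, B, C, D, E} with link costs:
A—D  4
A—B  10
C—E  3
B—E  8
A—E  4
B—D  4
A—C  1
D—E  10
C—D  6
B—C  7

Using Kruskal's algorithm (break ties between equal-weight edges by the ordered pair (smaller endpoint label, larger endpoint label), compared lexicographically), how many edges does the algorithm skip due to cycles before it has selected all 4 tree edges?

1

Sort edges by weight, then run Kruskal:
A—C (1): add — endpoints in different components.
C—E (3): add — endpoints in different components.
A—D (4): add — endpoints in different components.
A—E (4): skip — A and E already connected.
B—D (4): add — endpoints in different components.
Edges rejected before the tree was complete: 1.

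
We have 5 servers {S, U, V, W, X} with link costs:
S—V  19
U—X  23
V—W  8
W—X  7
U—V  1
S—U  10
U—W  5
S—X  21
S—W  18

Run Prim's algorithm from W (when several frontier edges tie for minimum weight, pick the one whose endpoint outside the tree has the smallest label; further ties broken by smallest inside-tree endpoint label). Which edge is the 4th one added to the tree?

Grow the tree from W using Prim:
Step 1: frontier [U—W 5, W—X 7, V—W 8, S—W 18] → take U—W (5); add U.
Step 2: frontier [U—V 1, S—U 10, U—X 23, W—X 7, V—W 8, S—W 18] → take U—V (1); add V.
Step 3: frontier [S—U 10, U—X 23, S—V 19, W—X 7, S—W 18] → take W—X (7); add X.
Step 4: frontier [S—U 10, S—V 19, S—W 18, S—X 21] → take S—U (10); add S.
The 4th edge added is S—U.

S-U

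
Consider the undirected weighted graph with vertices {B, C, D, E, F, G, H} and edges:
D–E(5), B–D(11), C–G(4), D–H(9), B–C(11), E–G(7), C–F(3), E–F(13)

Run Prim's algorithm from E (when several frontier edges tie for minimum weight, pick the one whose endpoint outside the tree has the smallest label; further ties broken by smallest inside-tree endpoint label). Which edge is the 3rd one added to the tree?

C-G

Prim, starting at E.
Step 1: cheapest edge leaving the tree is D–E (5); add D.
Step 2: cheapest edge leaving the tree is E–G (7); add G.
Step 3: cheapest edge leaving the tree is C–G (4); add C.
Step 4: cheapest edge leaving the tree is C–F (3); add F.
Step 5: cheapest edge leaving the tree is D–H (9); add H.
Step 6: cheapest edge leaving the tree is B–C (11); add B.
The 3rd edge added is C–G.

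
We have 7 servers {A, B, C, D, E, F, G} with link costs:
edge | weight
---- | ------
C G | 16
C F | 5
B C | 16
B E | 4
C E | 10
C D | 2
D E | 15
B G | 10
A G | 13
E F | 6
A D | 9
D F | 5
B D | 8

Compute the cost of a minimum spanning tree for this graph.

Kruskal: consider edges lightest-first.
C D (2): add — endpoints in different components.
B E (4): add — endpoints in different components.
C F (5): add — endpoints in different components.
D F (5): skip — D and F already connected.
E F (6): add — endpoints in different components.
B D (8): skip — B and D already connected.
A D (9): add — endpoints in different components.
B G (10): add — endpoints in different components.
MST edges: C D, B E, C F, E F, A D, B G; total weight 2+4+5+6+9+10 = 36.

36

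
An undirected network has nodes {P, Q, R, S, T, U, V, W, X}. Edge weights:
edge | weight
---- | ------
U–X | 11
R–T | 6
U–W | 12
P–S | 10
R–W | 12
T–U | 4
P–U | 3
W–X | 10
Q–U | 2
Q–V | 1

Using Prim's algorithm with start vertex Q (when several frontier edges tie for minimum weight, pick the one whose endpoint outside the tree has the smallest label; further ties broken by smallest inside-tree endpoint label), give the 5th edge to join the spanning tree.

R-T

Prim, starting at Q.
Step 1: frontier [Q–V 1, Q–U 2] → take Q–V (1); add V.
Step 2: frontier [Q–U 2] → take Q–U (2); add U.
Step 3: frontier [P–U 3, T–U 4, U–X 11, U–W 12] → take P–U (3); add P.
Step 4: frontier [P–S 10, T–U 4, U–X 11, U–W 12] → take T–U (4); add T.
Step 5: frontier [P–S 10, R–T 6, U–X 11, U–W 12] → take R–T (6); add R.
Step 6: frontier [P–S 10, R–W 12, U–X 11, U–W 12] → take P–S (10); add S.
Step 7: frontier [R–W 12, U–X 11, U–W 12] → take U–X (11); add X.
Step 8: frontier [R–W 12, U–W 12, W–X 10] → take W–X (10); add W.
The 5th edge added is R–T.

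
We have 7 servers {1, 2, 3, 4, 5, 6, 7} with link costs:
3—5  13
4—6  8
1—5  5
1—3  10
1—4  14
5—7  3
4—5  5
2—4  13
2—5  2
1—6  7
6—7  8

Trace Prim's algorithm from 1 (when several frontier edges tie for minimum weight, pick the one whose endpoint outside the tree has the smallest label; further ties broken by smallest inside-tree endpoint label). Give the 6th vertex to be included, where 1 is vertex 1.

Grow the tree from 1 using Prim:
Step 1: frontier [1—5 5, 1—6 7, 1—3 10, 1—4 14] → take 1—5 (5); add 5.
Step 2: frontier [1—6 7, 1—3 10, 1—4 14, 2—5 2, 5—7 3, 4—5 5, 3—5 13] → take 2—5 (2); add 2.
Step 3: frontier [1—6 7, 1—3 10, 1—4 14, 2—4 13, 5—7 3, 4—5 5, 3—5 13] → take 5—7 (3); add 7.
Step 4: frontier [1—6 7, 1—3 10, 1—4 14, 2—4 13, 4—5 5, 3—5 13, 6—7 8] → take 4—5 (5); add 4.
Step 5: frontier [1—6 7, 1—3 10, 4—6 8, 3—5 13, 6—7 8] → take 1—6 (7); add 6.
Step 6: frontier [1—3 10, 3—5 13] → take 1—3 (10); add 3.
Vertex order: 1, 5, 2, 7, 4, 6, 3. The 6th vertex is 6.

6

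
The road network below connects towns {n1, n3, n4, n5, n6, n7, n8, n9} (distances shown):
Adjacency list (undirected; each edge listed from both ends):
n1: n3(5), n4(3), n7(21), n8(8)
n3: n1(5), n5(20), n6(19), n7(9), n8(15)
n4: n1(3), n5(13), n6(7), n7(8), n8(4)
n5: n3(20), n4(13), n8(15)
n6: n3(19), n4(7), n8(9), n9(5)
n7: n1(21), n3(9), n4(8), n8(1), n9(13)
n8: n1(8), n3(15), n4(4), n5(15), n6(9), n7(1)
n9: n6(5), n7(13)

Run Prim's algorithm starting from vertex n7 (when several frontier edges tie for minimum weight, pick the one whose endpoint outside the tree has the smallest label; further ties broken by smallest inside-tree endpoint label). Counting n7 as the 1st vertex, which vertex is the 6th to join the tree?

n6

Prim, starting at n7.
Step 1: cheapest edge leaving the tree is n7–n8 (1); add n8.
Step 2: cheapest edge leaving the tree is n4–n8 (4); add n4.
Step 3: cheapest edge leaving the tree is n1–n4 (3); add n1.
Step 4: cheapest edge leaving the tree is n1–n3 (5); add n3.
Step 5: cheapest edge leaving the tree is n4–n6 (7); add n6.
Step 6: cheapest edge leaving the tree is n6–n9 (5); add n9.
Step 7: cheapest edge leaving the tree is n4–n5 (13); add n5.
Vertex order: n7, n8, n4, n1, n3, n6, n9, n5. The 6th vertex is n6.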